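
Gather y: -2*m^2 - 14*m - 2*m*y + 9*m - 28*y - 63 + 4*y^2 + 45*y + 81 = -2*m^2 - 5*m + 4*y^2 + y*(17 - 2*m) + 18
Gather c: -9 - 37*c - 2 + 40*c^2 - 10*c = 40*c^2 - 47*c - 11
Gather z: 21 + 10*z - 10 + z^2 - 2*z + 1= z^2 + 8*z + 12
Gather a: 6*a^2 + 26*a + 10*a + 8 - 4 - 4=6*a^2 + 36*a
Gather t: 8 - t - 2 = 6 - t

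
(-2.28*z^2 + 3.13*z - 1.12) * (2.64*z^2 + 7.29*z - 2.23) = -6.0192*z^4 - 8.358*z^3 + 24.9453*z^2 - 15.1447*z + 2.4976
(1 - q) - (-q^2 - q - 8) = q^2 + 9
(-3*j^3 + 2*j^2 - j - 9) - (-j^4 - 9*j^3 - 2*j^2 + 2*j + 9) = j^4 + 6*j^3 + 4*j^2 - 3*j - 18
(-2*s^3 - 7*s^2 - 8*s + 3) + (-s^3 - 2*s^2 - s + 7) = -3*s^3 - 9*s^2 - 9*s + 10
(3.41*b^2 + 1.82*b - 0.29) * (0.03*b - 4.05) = 0.1023*b^3 - 13.7559*b^2 - 7.3797*b + 1.1745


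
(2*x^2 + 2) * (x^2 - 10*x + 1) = 2*x^4 - 20*x^3 + 4*x^2 - 20*x + 2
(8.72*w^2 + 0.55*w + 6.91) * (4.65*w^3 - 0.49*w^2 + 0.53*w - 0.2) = 40.548*w^5 - 1.7153*w^4 + 36.4836*w^3 - 4.8384*w^2 + 3.5523*w - 1.382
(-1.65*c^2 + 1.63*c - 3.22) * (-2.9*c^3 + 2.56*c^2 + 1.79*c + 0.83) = 4.785*c^5 - 8.951*c^4 + 10.5573*c^3 - 6.695*c^2 - 4.4109*c - 2.6726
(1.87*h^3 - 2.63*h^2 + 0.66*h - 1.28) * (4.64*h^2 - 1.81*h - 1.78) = 8.6768*h^5 - 15.5879*h^4 + 4.4941*h^3 - 2.4524*h^2 + 1.142*h + 2.2784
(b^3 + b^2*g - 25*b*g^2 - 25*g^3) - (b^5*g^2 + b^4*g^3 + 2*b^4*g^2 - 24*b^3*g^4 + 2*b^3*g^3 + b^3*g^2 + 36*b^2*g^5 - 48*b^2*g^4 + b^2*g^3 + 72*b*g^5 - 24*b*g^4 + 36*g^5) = -b^5*g^2 - b^4*g^3 - 2*b^4*g^2 + 24*b^3*g^4 - 2*b^3*g^3 - b^3*g^2 + b^3 - 36*b^2*g^5 + 48*b^2*g^4 - b^2*g^3 + b^2*g - 72*b*g^5 + 24*b*g^4 - 25*b*g^2 - 36*g^5 - 25*g^3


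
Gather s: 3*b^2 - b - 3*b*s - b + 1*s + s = 3*b^2 - 2*b + s*(2 - 3*b)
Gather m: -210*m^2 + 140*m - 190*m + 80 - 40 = -210*m^2 - 50*m + 40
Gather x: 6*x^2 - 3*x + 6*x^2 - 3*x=12*x^2 - 6*x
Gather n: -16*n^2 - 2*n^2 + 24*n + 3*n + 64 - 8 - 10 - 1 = -18*n^2 + 27*n + 45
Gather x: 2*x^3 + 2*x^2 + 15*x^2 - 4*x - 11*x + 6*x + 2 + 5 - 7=2*x^3 + 17*x^2 - 9*x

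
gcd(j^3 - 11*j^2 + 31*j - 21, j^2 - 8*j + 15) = j - 3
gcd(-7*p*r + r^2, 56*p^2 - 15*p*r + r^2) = 7*p - r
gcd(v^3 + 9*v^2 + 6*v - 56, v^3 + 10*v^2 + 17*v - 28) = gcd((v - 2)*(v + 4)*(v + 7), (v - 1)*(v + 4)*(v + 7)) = v^2 + 11*v + 28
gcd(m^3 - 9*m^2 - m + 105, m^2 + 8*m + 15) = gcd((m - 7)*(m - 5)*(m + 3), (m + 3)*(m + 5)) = m + 3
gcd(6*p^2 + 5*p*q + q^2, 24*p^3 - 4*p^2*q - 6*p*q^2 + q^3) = 2*p + q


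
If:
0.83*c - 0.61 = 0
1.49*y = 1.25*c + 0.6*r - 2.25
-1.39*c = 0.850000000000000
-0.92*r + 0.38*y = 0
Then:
No Solution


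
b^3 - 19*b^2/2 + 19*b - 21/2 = (b - 7)*(b - 3/2)*(b - 1)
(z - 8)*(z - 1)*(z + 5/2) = z^3 - 13*z^2/2 - 29*z/2 + 20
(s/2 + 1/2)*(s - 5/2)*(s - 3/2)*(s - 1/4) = s^4/2 - 13*s^3/8 + s^2/4 + 61*s/32 - 15/32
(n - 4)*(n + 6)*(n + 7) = n^3 + 9*n^2 - 10*n - 168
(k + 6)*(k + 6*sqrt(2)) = k^2 + 6*k + 6*sqrt(2)*k + 36*sqrt(2)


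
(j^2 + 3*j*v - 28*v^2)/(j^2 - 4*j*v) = (j + 7*v)/j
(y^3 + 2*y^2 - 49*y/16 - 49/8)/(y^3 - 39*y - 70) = (y^2 - 49/16)/(y^2 - 2*y - 35)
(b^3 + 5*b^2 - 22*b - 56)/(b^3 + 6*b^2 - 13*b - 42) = (b - 4)/(b - 3)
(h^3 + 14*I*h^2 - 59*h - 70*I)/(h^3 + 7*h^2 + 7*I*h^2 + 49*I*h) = (h^2 + 7*I*h - 10)/(h*(h + 7))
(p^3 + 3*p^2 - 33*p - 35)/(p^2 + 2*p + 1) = (p^2 + 2*p - 35)/(p + 1)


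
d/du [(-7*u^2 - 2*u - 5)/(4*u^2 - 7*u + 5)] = 3*(19*u^2 - 10*u - 15)/(16*u^4 - 56*u^3 + 89*u^2 - 70*u + 25)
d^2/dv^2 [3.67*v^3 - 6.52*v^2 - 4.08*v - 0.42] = 22.02*v - 13.04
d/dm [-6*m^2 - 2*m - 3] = -12*m - 2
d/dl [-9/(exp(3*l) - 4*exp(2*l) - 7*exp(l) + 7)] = (27*exp(2*l) - 72*exp(l) - 63)*exp(l)/(exp(3*l) - 4*exp(2*l) - 7*exp(l) + 7)^2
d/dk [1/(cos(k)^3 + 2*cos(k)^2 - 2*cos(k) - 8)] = (3*cos(k)^2 + 4*cos(k) - 2)*sin(k)/(cos(k)^3 + 2*cos(k)^2 - 2*cos(k) - 8)^2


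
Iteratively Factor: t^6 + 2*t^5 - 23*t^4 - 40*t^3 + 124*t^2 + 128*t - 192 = (t - 1)*(t^5 + 3*t^4 - 20*t^3 - 60*t^2 + 64*t + 192) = (t - 2)*(t - 1)*(t^4 + 5*t^3 - 10*t^2 - 80*t - 96) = (t - 2)*(t - 1)*(t + 2)*(t^3 + 3*t^2 - 16*t - 48) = (t - 2)*(t - 1)*(t + 2)*(t + 3)*(t^2 - 16) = (t - 4)*(t - 2)*(t - 1)*(t + 2)*(t + 3)*(t + 4)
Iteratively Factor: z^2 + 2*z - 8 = (z + 4)*(z - 2)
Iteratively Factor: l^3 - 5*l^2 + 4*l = (l - 1)*(l^2 - 4*l) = (l - 4)*(l - 1)*(l)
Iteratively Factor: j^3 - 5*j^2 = (j - 5)*(j^2) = j*(j - 5)*(j)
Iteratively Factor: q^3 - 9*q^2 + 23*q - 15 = (q - 1)*(q^2 - 8*q + 15) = (q - 3)*(q - 1)*(q - 5)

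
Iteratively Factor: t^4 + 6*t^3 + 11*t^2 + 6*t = (t)*(t^3 + 6*t^2 + 11*t + 6) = t*(t + 2)*(t^2 + 4*t + 3) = t*(t + 1)*(t + 2)*(t + 3)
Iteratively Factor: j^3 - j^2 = (j)*(j^2 - j) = j*(j - 1)*(j)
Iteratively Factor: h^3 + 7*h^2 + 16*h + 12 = (h + 2)*(h^2 + 5*h + 6) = (h + 2)^2*(h + 3)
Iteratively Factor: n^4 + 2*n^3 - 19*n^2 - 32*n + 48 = (n + 3)*(n^3 - n^2 - 16*n + 16) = (n - 1)*(n + 3)*(n^2 - 16) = (n - 4)*(n - 1)*(n + 3)*(n + 4)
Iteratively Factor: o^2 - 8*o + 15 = (o - 3)*(o - 5)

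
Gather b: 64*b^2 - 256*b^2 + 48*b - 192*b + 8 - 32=-192*b^2 - 144*b - 24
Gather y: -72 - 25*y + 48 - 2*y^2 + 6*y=-2*y^2 - 19*y - 24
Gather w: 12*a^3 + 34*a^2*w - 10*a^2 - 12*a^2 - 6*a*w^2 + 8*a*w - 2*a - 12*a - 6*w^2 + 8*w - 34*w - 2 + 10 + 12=12*a^3 - 22*a^2 - 14*a + w^2*(-6*a - 6) + w*(34*a^2 + 8*a - 26) + 20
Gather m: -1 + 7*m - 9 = 7*m - 10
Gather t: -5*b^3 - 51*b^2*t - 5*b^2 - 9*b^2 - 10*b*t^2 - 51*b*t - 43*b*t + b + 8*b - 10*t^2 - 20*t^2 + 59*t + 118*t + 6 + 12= -5*b^3 - 14*b^2 + 9*b + t^2*(-10*b - 30) + t*(-51*b^2 - 94*b + 177) + 18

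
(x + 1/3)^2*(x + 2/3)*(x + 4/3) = x^4 + 8*x^3/3 + 7*x^2/3 + 22*x/27 + 8/81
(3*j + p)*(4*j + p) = 12*j^2 + 7*j*p + p^2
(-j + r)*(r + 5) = -j*r - 5*j + r^2 + 5*r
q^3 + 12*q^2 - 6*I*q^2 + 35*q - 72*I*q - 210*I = (q + 5)*(q + 7)*(q - 6*I)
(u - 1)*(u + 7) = u^2 + 6*u - 7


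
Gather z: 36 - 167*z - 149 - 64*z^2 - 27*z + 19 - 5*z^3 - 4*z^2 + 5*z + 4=-5*z^3 - 68*z^2 - 189*z - 90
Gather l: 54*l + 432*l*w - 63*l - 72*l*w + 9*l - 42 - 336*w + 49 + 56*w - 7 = 360*l*w - 280*w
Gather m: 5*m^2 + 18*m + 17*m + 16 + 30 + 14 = 5*m^2 + 35*m + 60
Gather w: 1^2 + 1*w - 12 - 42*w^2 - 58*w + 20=-42*w^2 - 57*w + 9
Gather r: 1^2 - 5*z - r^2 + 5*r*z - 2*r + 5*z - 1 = -r^2 + r*(5*z - 2)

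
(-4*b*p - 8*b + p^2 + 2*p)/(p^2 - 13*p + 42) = (-4*b*p - 8*b + p^2 + 2*p)/(p^2 - 13*p + 42)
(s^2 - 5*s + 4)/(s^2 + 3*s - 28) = (s - 1)/(s + 7)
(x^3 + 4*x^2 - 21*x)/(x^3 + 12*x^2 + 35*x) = (x - 3)/(x + 5)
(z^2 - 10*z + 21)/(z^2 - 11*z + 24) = (z - 7)/(z - 8)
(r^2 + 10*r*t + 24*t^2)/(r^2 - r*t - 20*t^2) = (r + 6*t)/(r - 5*t)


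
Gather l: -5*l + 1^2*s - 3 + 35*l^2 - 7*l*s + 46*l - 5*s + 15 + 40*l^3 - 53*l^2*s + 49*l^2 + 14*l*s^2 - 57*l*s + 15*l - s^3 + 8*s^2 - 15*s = 40*l^3 + l^2*(84 - 53*s) + l*(14*s^2 - 64*s + 56) - s^3 + 8*s^2 - 19*s + 12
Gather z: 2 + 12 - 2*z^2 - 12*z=-2*z^2 - 12*z + 14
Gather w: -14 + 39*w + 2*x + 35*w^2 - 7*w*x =35*w^2 + w*(39 - 7*x) + 2*x - 14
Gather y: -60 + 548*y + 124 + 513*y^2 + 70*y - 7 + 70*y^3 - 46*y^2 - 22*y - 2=70*y^3 + 467*y^2 + 596*y + 55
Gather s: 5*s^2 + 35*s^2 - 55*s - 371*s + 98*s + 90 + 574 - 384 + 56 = 40*s^2 - 328*s + 336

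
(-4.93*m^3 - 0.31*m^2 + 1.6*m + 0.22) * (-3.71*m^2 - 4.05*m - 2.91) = 18.2903*m^5 + 21.1166*m^4 + 9.6658*m^3 - 6.3941*m^2 - 5.547*m - 0.6402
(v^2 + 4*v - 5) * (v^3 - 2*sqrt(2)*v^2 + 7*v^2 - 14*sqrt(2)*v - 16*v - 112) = v^5 - 2*sqrt(2)*v^4 + 11*v^4 - 22*sqrt(2)*v^3 + 7*v^3 - 211*v^2 - 46*sqrt(2)*v^2 - 368*v + 70*sqrt(2)*v + 560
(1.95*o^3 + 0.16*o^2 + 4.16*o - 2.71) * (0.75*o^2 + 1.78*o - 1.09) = 1.4625*o^5 + 3.591*o^4 + 1.2793*o^3 + 5.1979*o^2 - 9.3582*o + 2.9539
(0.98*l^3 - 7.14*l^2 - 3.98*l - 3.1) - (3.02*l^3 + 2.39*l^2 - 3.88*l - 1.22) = -2.04*l^3 - 9.53*l^2 - 0.1*l - 1.88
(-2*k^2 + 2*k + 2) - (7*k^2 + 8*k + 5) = -9*k^2 - 6*k - 3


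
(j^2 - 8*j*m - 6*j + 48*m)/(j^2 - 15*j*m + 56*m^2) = (j - 6)/(j - 7*m)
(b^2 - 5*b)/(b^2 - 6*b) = (b - 5)/(b - 6)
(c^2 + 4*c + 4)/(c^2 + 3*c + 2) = (c + 2)/(c + 1)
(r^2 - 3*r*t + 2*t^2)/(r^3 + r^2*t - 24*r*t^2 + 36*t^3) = (r - t)/(r^2 + 3*r*t - 18*t^2)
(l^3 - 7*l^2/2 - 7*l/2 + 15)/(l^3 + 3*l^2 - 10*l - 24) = (l - 5/2)/(l + 4)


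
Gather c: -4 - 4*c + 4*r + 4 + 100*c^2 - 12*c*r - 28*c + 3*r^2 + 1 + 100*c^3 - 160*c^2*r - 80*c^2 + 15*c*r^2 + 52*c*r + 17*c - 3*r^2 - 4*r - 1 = 100*c^3 + c^2*(20 - 160*r) + c*(15*r^2 + 40*r - 15)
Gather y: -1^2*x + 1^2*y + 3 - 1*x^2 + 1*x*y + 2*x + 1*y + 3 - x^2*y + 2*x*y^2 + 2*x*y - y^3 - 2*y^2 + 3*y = -x^2 + x - y^3 + y^2*(2*x - 2) + y*(-x^2 + 3*x + 5) + 6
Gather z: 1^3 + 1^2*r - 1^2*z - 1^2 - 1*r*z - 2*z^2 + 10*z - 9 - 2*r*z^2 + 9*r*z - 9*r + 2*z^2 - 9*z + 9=-2*r*z^2 + 8*r*z - 8*r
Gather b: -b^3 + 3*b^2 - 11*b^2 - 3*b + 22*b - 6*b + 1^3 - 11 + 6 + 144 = -b^3 - 8*b^2 + 13*b + 140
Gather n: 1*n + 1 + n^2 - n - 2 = n^2 - 1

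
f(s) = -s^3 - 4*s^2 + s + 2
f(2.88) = -52.19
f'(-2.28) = 3.64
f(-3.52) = -7.47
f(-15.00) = 2462.00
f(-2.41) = -9.64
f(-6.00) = 68.00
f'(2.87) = -46.67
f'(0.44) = -3.10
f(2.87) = -51.72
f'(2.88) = -46.92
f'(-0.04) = 1.32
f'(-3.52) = -8.01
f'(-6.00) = -59.00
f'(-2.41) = 2.86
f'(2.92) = -47.94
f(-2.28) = -9.22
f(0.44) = 1.58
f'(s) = -3*s^2 - 8*s + 1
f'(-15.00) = -554.00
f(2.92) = -54.08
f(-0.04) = 1.95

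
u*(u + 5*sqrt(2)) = u^2 + 5*sqrt(2)*u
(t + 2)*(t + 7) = t^2 + 9*t + 14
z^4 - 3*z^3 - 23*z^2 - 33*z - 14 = (z - 7)*(z + 1)^2*(z + 2)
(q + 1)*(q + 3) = q^2 + 4*q + 3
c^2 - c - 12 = (c - 4)*(c + 3)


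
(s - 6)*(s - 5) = s^2 - 11*s + 30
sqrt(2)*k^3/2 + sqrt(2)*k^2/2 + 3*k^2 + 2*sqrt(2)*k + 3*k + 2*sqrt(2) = (k + sqrt(2))*(k + 2*sqrt(2))*(sqrt(2)*k/2 + sqrt(2)/2)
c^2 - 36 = (c - 6)*(c + 6)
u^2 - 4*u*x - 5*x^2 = (u - 5*x)*(u + x)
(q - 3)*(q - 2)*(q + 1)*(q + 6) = q^4 + 2*q^3 - 23*q^2 + 12*q + 36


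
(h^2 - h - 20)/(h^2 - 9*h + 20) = (h + 4)/(h - 4)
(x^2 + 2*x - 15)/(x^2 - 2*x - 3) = (x + 5)/(x + 1)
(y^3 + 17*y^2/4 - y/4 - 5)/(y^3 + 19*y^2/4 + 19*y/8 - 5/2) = 2*(y - 1)/(2*y - 1)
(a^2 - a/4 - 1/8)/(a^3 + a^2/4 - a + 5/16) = 2*(4*a + 1)/(8*a^2 + 6*a - 5)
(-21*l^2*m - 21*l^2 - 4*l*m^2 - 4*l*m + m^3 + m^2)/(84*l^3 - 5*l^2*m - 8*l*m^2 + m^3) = (-m - 1)/(4*l - m)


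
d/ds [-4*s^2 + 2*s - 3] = 2 - 8*s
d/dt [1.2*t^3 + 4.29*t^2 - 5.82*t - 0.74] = 3.6*t^2 + 8.58*t - 5.82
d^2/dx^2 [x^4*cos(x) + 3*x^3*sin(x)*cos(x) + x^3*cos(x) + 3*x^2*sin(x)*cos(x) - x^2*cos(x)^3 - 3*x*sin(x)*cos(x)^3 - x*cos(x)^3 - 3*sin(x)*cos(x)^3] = -x^4*cos(x) - 8*x^3*sin(x) - 6*x^3*sin(2*x) - x^3*cos(x) - 6*x^2*sin(x) - 6*x^2*sin(2*x) + 51*x^2*cos(x)/4 + 18*x^2*cos(2*x) + 9*x^2*cos(3*x)/4 + 3*x*sin(x) + 12*x*sin(2*x) + 3*x*sin(3*x) + 6*x*sin(4*x) + 27*x*cos(x)/4 + 12*x*cos(2*x) + 9*x*cos(3*x)/4 + 3*sin(x)/2 + 6*sin(2*x) + 3*sin(3*x)/2 + 6*sin(4*x) - 3*cos(x)/2 - 6*cos(2*x)^2 - 3*cos(2*x) - cos(3*x)/2 + 3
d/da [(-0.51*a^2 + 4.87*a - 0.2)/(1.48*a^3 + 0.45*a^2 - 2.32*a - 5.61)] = (0.7548*a^4 - 14.4152*a^3 - 0.1203*a^2 + 5.9022*a - 27.7847)/(2.1904*a^6 + 1.332*a^5 - 6.6647*a^4 - 18.6936*a^3 + 0.333399999999999*a^2 + 26.0304*a + 31.4721)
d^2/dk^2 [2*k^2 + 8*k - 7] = 4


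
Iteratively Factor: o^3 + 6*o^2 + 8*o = (o + 4)*(o^2 + 2*o) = (o + 2)*(o + 4)*(o)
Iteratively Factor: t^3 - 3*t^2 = (t)*(t^2 - 3*t) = t*(t - 3)*(t)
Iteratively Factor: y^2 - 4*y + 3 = (y - 3)*(y - 1)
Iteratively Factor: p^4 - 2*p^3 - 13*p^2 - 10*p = (p)*(p^3 - 2*p^2 - 13*p - 10) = p*(p - 5)*(p^2 + 3*p + 2) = p*(p - 5)*(p + 1)*(p + 2)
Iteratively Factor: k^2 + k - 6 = (k - 2)*(k + 3)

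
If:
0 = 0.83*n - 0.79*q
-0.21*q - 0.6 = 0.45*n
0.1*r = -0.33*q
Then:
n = -0.89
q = -0.94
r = 3.10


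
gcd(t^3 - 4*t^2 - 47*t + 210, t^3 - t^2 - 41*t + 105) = t^2 + 2*t - 35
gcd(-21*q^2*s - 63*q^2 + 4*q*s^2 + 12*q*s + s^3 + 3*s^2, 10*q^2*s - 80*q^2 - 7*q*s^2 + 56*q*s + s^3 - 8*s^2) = 1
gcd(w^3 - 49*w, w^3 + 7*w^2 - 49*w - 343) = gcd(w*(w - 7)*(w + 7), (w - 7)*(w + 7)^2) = w^2 - 49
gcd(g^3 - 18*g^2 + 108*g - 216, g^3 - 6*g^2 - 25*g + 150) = g - 6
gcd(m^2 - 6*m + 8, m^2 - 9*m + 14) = m - 2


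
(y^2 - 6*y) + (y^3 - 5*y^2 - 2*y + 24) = y^3 - 4*y^2 - 8*y + 24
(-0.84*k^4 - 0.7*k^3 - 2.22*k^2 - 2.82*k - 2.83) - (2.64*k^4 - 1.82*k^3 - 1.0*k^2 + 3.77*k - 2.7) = -3.48*k^4 + 1.12*k^3 - 1.22*k^2 - 6.59*k - 0.13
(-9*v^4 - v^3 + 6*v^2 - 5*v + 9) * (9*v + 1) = -81*v^5 - 18*v^4 + 53*v^3 - 39*v^2 + 76*v + 9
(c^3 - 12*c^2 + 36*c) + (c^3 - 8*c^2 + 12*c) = 2*c^3 - 20*c^2 + 48*c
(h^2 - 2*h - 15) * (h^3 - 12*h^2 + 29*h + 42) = h^5 - 14*h^4 + 38*h^3 + 164*h^2 - 519*h - 630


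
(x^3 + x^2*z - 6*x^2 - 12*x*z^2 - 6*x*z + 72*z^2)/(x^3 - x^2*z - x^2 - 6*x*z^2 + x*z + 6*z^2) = (x^2 + 4*x*z - 6*x - 24*z)/(x^2 + 2*x*z - x - 2*z)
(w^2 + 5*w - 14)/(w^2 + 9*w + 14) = (w - 2)/(w + 2)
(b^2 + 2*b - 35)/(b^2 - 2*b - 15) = (b + 7)/(b + 3)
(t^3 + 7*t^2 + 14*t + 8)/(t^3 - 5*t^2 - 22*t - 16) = (t + 4)/(t - 8)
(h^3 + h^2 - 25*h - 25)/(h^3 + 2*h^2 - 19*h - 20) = (h - 5)/(h - 4)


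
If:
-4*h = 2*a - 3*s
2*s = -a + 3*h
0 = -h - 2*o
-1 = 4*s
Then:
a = -1/40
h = -7/40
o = 7/80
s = -1/4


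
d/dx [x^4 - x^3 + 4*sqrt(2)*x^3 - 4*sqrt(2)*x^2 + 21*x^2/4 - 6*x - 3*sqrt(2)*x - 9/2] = 4*x^3 - 3*x^2 + 12*sqrt(2)*x^2 - 8*sqrt(2)*x + 21*x/2 - 6 - 3*sqrt(2)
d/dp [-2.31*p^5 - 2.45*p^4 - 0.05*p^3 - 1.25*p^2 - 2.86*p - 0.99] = -11.55*p^4 - 9.8*p^3 - 0.15*p^2 - 2.5*p - 2.86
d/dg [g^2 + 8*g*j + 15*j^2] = 2*g + 8*j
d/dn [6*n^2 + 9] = 12*n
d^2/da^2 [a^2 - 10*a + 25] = 2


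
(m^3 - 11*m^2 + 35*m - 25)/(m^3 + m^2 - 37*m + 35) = (m - 5)/(m + 7)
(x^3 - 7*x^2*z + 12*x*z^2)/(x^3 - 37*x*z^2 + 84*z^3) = x/(x + 7*z)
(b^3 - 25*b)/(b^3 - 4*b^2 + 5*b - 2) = b*(b^2 - 25)/(b^3 - 4*b^2 + 5*b - 2)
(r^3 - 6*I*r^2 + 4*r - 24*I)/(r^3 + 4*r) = (r - 6*I)/r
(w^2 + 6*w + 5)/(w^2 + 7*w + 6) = (w + 5)/(w + 6)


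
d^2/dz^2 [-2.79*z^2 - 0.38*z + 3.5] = -5.58000000000000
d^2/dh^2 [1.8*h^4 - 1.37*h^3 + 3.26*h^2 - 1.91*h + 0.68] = 21.6*h^2 - 8.22*h + 6.52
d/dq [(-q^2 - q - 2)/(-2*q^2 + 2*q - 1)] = (-4*q^2 - 6*q + 5)/(4*q^4 - 8*q^3 + 8*q^2 - 4*q + 1)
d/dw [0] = 0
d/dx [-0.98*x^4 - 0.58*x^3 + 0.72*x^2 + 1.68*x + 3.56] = -3.92*x^3 - 1.74*x^2 + 1.44*x + 1.68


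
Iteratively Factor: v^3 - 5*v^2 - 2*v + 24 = (v - 3)*(v^2 - 2*v - 8) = (v - 3)*(v + 2)*(v - 4)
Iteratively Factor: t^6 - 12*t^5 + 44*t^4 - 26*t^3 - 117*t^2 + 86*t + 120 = (t - 3)*(t^5 - 9*t^4 + 17*t^3 + 25*t^2 - 42*t - 40) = (t - 3)*(t + 1)*(t^4 - 10*t^3 + 27*t^2 - 2*t - 40) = (t - 3)*(t - 2)*(t + 1)*(t^3 - 8*t^2 + 11*t + 20) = (t - 3)*(t - 2)*(t + 1)^2*(t^2 - 9*t + 20) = (t - 5)*(t - 3)*(t - 2)*(t + 1)^2*(t - 4)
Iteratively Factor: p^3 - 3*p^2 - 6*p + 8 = (p - 1)*(p^2 - 2*p - 8) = (p - 4)*(p - 1)*(p + 2)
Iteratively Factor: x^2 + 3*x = (x)*(x + 3)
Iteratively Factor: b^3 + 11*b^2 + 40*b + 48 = (b + 4)*(b^2 + 7*b + 12) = (b + 3)*(b + 4)*(b + 4)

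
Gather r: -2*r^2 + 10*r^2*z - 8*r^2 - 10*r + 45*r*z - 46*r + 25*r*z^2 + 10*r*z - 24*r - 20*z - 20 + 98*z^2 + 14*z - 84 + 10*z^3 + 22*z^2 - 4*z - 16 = r^2*(10*z - 10) + r*(25*z^2 + 55*z - 80) + 10*z^3 + 120*z^2 - 10*z - 120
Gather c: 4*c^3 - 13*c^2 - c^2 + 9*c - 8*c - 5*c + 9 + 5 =4*c^3 - 14*c^2 - 4*c + 14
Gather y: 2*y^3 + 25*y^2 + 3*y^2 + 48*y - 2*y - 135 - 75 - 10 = 2*y^3 + 28*y^2 + 46*y - 220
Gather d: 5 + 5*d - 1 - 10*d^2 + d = -10*d^2 + 6*d + 4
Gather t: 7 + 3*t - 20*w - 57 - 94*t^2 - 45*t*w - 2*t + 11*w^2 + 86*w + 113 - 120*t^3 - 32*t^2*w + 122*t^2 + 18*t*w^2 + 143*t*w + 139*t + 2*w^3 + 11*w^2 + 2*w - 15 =-120*t^3 + t^2*(28 - 32*w) + t*(18*w^2 + 98*w + 140) + 2*w^3 + 22*w^2 + 68*w + 48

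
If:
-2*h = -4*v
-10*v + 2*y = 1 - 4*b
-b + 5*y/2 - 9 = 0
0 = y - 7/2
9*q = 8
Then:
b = -1/4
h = 1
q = 8/9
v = 1/2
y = 7/2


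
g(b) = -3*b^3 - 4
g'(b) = -9*b^2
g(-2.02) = 20.73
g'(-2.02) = -36.72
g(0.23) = -4.04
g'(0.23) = -0.48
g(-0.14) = -3.99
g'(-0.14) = -0.18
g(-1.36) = 3.55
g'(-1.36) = -16.65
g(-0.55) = -3.50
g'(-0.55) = -2.72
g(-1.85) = 14.99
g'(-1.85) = -30.80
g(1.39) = -12.06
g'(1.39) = -17.39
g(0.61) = -4.68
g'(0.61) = -3.35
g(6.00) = -652.00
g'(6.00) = -324.00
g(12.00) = -5188.00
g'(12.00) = -1296.00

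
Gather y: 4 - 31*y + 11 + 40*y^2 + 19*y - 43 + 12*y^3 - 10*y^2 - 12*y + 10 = 12*y^3 + 30*y^2 - 24*y - 18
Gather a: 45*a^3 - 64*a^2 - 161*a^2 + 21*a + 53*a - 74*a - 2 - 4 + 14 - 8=45*a^3 - 225*a^2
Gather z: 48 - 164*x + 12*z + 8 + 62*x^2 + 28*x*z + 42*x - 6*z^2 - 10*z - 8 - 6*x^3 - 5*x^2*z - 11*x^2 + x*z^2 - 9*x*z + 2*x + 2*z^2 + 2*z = -6*x^3 + 51*x^2 - 120*x + z^2*(x - 4) + z*(-5*x^2 + 19*x + 4) + 48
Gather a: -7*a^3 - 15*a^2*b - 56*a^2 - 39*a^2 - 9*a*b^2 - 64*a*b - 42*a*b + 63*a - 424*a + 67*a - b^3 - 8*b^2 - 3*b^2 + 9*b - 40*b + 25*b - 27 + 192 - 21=-7*a^3 + a^2*(-15*b - 95) + a*(-9*b^2 - 106*b - 294) - b^3 - 11*b^2 - 6*b + 144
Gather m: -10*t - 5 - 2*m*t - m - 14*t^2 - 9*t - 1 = m*(-2*t - 1) - 14*t^2 - 19*t - 6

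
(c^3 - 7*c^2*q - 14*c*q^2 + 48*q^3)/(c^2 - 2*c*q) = c - 5*q - 24*q^2/c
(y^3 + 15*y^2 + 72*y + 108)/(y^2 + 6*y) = y + 9 + 18/y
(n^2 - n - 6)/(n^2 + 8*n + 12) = (n - 3)/(n + 6)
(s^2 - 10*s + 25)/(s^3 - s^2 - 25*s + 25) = (s - 5)/(s^2 + 4*s - 5)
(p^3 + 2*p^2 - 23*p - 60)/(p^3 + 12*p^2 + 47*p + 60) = (p - 5)/(p + 5)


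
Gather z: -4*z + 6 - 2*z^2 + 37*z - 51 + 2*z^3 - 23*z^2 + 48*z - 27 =2*z^3 - 25*z^2 + 81*z - 72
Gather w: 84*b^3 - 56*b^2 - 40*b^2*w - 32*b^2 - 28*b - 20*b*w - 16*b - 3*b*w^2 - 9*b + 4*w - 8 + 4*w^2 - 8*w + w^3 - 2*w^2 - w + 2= 84*b^3 - 88*b^2 - 53*b + w^3 + w^2*(2 - 3*b) + w*(-40*b^2 - 20*b - 5) - 6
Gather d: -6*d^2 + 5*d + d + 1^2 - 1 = -6*d^2 + 6*d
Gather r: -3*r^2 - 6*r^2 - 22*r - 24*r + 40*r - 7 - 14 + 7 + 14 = -9*r^2 - 6*r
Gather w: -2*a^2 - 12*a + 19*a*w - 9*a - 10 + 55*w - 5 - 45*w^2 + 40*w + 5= -2*a^2 - 21*a - 45*w^2 + w*(19*a + 95) - 10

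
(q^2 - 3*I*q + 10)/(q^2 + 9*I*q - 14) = (q - 5*I)/(q + 7*I)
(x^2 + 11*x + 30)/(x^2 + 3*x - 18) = (x + 5)/(x - 3)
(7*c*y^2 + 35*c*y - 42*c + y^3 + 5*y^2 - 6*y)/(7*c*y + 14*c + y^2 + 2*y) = (y^2 + 5*y - 6)/(y + 2)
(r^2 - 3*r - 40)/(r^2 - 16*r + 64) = (r + 5)/(r - 8)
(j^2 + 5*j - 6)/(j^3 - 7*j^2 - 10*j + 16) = (j + 6)/(j^2 - 6*j - 16)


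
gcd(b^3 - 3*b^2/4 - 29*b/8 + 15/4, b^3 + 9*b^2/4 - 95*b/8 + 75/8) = b^2 - 11*b/4 + 15/8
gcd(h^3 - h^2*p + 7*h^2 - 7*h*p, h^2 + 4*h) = h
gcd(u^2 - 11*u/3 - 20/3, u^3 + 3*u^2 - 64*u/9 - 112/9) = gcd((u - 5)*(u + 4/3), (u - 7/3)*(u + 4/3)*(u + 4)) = u + 4/3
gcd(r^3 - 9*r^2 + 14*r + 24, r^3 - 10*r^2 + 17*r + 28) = r^2 - 3*r - 4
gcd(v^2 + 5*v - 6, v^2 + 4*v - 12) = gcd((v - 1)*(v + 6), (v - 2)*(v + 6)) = v + 6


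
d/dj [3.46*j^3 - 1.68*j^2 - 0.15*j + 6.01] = 10.38*j^2 - 3.36*j - 0.15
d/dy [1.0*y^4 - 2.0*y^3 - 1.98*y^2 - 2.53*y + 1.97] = 4.0*y^3 - 6.0*y^2 - 3.96*y - 2.53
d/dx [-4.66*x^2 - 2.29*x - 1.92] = -9.32*x - 2.29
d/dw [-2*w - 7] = -2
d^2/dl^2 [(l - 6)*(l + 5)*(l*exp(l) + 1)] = l^3*exp(l) + 5*l^2*exp(l) - 28*l*exp(l) - 62*exp(l) + 2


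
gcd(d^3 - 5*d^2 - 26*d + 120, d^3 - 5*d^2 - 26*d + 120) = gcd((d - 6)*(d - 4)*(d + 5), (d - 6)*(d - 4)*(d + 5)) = d^3 - 5*d^2 - 26*d + 120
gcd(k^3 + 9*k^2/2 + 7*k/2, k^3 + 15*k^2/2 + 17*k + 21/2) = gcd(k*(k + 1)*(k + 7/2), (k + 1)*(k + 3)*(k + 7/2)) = k^2 + 9*k/2 + 7/2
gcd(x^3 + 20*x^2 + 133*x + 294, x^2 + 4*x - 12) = x + 6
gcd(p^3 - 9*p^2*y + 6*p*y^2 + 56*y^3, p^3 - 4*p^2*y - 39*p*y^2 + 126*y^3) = -p + 7*y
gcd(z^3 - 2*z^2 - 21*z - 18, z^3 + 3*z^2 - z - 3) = z^2 + 4*z + 3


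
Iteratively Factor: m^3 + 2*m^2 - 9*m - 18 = (m - 3)*(m^2 + 5*m + 6) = (m - 3)*(m + 2)*(m + 3)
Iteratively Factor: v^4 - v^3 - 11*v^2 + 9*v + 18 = (v + 1)*(v^3 - 2*v^2 - 9*v + 18) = (v + 1)*(v + 3)*(v^2 - 5*v + 6) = (v - 2)*(v + 1)*(v + 3)*(v - 3)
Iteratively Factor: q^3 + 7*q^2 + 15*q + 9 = (q + 1)*(q^2 + 6*q + 9) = (q + 1)*(q + 3)*(q + 3)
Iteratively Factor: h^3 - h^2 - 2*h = (h - 2)*(h^2 + h) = (h - 2)*(h + 1)*(h)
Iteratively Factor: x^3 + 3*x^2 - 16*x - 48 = (x - 4)*(x^2 + 7*x + 12) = (x - 4)*(x + 3)*(x + 4)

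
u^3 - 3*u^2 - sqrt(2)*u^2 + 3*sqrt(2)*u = u*(u - 3)*(u - sqrt(2))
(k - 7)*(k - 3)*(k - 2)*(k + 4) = k^4 - 8*k^3 - 7*k^2 + 122*k - 168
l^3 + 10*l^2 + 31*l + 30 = (l + 2)*(l + 3)*(l + 5)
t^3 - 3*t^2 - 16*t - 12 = (t - 6)*(t + 1)*(t + 2)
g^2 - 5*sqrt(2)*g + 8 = (g - 4*sqrt(2))*(g - sqrt(2))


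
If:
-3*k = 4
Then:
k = -4/3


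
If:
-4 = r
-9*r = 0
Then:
No Solution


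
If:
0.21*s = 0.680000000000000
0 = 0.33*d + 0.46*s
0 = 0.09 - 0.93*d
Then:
No Solution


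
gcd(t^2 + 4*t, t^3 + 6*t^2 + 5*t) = t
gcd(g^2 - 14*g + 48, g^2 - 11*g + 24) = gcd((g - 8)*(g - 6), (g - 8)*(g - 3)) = g - 8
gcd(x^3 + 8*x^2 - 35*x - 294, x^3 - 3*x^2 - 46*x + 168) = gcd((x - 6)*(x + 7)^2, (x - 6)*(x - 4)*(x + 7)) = x^2 + x - 42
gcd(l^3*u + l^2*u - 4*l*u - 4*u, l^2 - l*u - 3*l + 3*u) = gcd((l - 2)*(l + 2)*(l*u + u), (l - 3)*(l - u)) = 1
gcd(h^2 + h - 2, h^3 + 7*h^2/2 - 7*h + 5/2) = h - 1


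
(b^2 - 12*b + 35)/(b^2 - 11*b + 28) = (b - 5)/(b - 4)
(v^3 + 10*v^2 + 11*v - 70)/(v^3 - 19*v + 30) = (v + 7)/(v - 3)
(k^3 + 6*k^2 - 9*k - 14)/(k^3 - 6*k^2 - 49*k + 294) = (k^2 - k - 2)/(k^2 - 13*k + 42)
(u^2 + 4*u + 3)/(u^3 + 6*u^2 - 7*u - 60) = (u^2 + 4*u + 3)/(u^3 + 6*u^2 - 7*u - 60)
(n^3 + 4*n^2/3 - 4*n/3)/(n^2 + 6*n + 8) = n*(3*n - 2)/(3*(n + 4))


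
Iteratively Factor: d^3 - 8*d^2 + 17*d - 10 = (d - 2)*(d^2 - 6*d + 5) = (d - 5)*(d - 2)*(d - 1)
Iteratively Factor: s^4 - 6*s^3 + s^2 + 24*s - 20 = (s - 5)*(s^3 - s^2 - 4*s + 4) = (s - 5)*(s + 2)*(s^2 - 3*s + 2) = (s - 5)*(s - 1)*(s + 2)*(s - 2)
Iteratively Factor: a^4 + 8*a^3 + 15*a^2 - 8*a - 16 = (a + 4)*(a^3 + 4*a^2 - a - 4) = (a - 1)*(a + 4)*(a^2 + 5*a + 4) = (a - 1)*(a + 4)^2*(a + 1)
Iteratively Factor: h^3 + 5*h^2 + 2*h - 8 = (h + 4)*(h^2 + h - 2) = (h + 2)*(h + 4)*(h - 1)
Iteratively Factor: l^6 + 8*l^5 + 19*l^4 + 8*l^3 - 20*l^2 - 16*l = (l + 2)*(l^5 + 6*l^4 + 7*l^3 - 6*l^2 - 8*l) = l*(l + 2)*(l^4 + 6*l^3 + 7*l^2 - 6*l - 8) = l*(l + 2)^2*(l^3 + 4*l^2 - l - 4) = l*(l - 1)*(l + 2)^2*(l^2 + 5*l + 4) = l*(l - 1)*(l + 2)^2*(l + 4)*(l + 1)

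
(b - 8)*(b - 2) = b^2 - 10*b + 16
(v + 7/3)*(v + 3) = v^2 + 16*v/3 + 7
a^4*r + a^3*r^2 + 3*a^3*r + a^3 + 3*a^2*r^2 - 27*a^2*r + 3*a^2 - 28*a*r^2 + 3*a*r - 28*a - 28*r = (a - 4)*(a + 7)*(a + r)*(a*r + 1)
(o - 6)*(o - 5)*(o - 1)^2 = o^4 - 13*o^3 + 53*o^2 - 71*o + 30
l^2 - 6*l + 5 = (l - 5)*(l - 1)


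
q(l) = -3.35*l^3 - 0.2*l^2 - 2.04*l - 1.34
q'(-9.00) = -812.49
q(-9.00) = 2442.97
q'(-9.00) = -812.49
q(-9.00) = 2442.97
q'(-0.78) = -7.84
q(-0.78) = 1.72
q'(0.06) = -2.10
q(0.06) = -1.46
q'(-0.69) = -6.55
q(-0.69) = 1.07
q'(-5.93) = -353.08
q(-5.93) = 702.29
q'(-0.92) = -10.18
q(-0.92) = 2.98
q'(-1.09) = -13.54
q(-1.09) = 4.98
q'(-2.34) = -56.13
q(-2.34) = 45.26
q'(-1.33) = -19.29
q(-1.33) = 8.90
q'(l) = -10.05*l^2 - 0.4*l - 2.04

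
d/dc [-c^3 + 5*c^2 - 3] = c*(10 - 3*c)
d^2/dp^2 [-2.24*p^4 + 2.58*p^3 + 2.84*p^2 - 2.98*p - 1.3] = -26.88*p^2 + 15.48*p + 5.68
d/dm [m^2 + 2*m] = 2*m + 2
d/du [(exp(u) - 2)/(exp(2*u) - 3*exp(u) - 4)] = (-exp(2*u) + 4*exp(u) - 10)*exp(u)/(exp(4*u) - 6*exp(3*u) + exp(2*u) + 24*exp(u) + 16)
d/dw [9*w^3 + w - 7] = 27*w^2 + 1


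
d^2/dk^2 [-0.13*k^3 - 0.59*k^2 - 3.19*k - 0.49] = -0.78*k - 1.18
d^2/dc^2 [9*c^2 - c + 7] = 18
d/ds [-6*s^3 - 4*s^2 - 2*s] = -18*s^2 - 8*s - 2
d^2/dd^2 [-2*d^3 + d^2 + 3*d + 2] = 2 - 12*d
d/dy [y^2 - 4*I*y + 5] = 2*y - 4*I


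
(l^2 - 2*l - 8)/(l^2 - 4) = (l - 4)/(l - 2)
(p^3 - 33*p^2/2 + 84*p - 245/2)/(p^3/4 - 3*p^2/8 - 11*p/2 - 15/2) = 4*(-2*p^3 + 33*p^2 - 168*p + 245)/(-2*p^3 + 3*p^2 + 44*p + 60)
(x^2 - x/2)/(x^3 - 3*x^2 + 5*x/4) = 2/(2*x - 5)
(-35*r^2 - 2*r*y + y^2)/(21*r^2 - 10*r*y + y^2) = (5*r + y)/(-3*r + y)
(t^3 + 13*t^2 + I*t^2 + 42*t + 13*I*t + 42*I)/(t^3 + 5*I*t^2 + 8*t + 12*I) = (t^2 + 13*t + 42)/(t^2 + 4*I*t + 12)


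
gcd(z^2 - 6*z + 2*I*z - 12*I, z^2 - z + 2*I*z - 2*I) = z + 2*I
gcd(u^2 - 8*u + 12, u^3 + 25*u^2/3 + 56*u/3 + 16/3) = 1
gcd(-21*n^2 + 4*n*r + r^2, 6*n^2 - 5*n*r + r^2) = -3*n + r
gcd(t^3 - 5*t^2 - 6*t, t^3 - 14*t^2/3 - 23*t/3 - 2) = t^2 - 5*t - 6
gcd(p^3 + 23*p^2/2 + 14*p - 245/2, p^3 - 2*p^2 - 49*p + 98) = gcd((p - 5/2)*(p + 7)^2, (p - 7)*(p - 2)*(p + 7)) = p + 7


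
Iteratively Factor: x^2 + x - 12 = (x - 3)*(x + 4)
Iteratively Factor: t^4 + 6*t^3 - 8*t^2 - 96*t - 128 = (t + 4)*(t^3 + 2*t^2 - 16*t - 32) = (t + 2)*(t + 4)*(t^2 - 16) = (t - 4)*(t + 2)*(t + 4)*(t + 4)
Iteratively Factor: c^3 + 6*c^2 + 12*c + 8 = (c + 2)*(c^2 + 4*c + 4) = (c + 2)^2*(c + 2)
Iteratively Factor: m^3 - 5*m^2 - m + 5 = (m + 1)*(m^2 - 6*m + 5) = (m - 5)*(m + 1)*(m - 1)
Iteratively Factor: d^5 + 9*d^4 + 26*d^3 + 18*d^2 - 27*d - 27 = (d + 3)*(d^4 + 6*d^3 + 8*d^2 - 6*d - 9) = (d - 1)*(d + 3)*(d^3 + 7*d^2 + 15*d + 9) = (d - 1)*(d + 1)*(d + 3)*(d^2 + 6*d + 9) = (d - 1)*(d + 1)*(d + 3)^2*(d + 3)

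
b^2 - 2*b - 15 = (b - 5)*(b + 3)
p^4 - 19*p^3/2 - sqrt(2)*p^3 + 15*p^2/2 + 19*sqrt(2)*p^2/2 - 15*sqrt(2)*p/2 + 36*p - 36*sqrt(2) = (p - 8)*(p - 3)*(p + 3/2)*(p - sqrt(2))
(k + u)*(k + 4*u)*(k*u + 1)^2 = k^4*u^2 + 5*k^3*u^3 + 2*k^3*u + 4*k^2*u^4 + 10*k^2*u^2 + k^2 + 8*k*u^3 + 5*k*u + 4*u^2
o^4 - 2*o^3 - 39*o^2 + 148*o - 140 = (o - 5)*(o - 2)^2*(o + 7)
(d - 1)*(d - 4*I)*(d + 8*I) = d^3 - d^2 + 4*I*d^2 + 32*d - 4*I*d - 32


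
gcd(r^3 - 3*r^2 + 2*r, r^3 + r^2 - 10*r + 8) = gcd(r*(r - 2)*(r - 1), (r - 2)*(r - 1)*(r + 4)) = r^2 - 3*r + 2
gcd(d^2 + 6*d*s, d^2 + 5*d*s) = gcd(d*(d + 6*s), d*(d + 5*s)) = d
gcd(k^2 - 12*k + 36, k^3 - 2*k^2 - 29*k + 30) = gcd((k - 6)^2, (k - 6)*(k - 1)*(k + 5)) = k - 6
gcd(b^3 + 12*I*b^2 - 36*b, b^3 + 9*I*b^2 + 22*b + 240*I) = b + 6*I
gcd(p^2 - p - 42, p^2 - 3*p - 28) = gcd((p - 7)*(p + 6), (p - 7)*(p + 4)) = p - 7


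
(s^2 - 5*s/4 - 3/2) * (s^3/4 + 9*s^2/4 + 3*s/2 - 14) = s^5/4 + 31*s^4/16 - 27*s^3/16 - 77*s^2/4 + 61*s/4 + 21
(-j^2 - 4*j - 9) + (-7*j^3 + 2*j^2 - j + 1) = -7*j^3 + j^2 - 5*j - 8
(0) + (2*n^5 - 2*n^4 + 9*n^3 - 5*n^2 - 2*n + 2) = 2*n^5 - 2*n^4 + 9*n^3 - 5*n^2 - 2*n + 2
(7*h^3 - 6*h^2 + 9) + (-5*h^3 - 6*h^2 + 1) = 2*h^3 - 12*h^2 + 10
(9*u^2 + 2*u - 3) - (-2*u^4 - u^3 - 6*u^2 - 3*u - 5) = 2*u^4 + u^3 + 15*u^2 + 5*u + 2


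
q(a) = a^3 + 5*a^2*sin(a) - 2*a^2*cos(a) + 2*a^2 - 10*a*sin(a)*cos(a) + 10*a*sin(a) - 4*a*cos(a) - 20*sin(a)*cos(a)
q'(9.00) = -81.63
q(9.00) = 1316.71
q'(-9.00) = -85.65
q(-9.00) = -555.73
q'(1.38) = 75.89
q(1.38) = 21.27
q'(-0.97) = 5.83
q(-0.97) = 11.02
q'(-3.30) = 0.84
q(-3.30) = -4.33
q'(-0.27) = -19.89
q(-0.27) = 6.10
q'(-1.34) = 12.49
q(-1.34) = 7.36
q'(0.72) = 12.04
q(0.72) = -8.56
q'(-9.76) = -59.04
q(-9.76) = -495.68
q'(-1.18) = 10.68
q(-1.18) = 9.24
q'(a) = 2*a^2*sin(a) + 5*a^2*cos(a) + 3*a^2 + 10*a*sin(a)^2 + 14*a*sin(a) - 10*a*cos(a)^2 + 6*a*cos(a) + 4*a + 20*sin(a)^2 - 10*sin(a)*cos(a) + 10*sin(a) - 20*cos(a)^2 - 4*cos(a)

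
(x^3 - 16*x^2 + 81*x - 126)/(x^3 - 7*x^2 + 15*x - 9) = (x^2 - 13*x + 42)/(x^2 - 4*x + 3)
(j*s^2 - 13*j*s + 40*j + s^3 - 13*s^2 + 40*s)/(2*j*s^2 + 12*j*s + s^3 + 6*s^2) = (j*s^2 - 13*j*s + 40*j + s^3 - 13*s^2 + 40*s)/(s*(2*j*s + 12*j + s^2 + 6*s))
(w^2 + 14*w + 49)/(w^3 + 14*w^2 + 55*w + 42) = (w + 7)/(w^2 + 7*w + 6)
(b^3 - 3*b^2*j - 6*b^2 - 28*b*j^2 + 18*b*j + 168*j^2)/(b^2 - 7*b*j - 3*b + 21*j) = (b^2 + 4*b*j - 6*b - 24*j)/(b - 3)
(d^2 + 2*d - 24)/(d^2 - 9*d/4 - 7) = 4*(d + 6)/(4*d + 7)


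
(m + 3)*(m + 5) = m^2 + 8*m + 15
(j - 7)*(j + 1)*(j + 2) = j^3 - 4*j^2 - 19*j - 14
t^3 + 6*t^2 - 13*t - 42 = (t - 3)*(t + 2)*(t + 7)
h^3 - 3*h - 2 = (h - 2)*(h + 1)^2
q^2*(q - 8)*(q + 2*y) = q^4 + 2*q^3*y - 8*q^3 - 16*q^2*y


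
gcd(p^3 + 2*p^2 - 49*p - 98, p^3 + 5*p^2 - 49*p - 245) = p^2 - 49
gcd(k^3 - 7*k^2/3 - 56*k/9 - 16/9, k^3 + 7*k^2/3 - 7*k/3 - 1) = k + 1/3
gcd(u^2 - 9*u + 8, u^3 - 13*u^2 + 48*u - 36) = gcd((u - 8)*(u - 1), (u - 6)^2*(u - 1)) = u - 1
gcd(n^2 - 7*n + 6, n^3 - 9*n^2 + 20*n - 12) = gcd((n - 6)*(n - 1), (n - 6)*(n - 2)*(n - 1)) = n^2 - 7*n + 6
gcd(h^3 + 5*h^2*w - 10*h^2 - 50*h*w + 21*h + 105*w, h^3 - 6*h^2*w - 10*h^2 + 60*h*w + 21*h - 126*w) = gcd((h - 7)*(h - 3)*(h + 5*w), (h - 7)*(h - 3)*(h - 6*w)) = h^2 - 10*h + 21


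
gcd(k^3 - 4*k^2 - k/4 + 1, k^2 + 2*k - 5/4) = k - 1/2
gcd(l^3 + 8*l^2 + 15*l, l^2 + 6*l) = l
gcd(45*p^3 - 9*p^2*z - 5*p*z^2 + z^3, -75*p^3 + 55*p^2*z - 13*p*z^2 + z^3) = 15*p^2 - 8*p*z + z^2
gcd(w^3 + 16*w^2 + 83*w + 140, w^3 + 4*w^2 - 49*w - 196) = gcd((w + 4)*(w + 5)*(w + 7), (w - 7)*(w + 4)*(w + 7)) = w^2 + 11*w + 28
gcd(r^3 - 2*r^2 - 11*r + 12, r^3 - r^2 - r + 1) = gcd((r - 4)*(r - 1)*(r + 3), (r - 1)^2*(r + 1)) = r - 1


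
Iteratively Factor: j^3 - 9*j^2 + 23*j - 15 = (j - 3)*(j^2 - 6*j + 5) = (j - 5)*(j - 3)*(j - 1)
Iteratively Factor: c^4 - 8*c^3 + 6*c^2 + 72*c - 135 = (c + 3)*(c^3 - 11*c^2 + 39*c - 45) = (c - 5)*(c + 3)*(c^2 - 6*c + 9) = (c - 5)*(c - 3)*(c + 3)*(c - 3)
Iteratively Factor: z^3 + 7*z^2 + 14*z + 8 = (z + 2)*(z^2 + 5*z + 4) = (z + 2)*(z + 4)*(z + 1)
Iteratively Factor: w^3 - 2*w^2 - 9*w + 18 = (w - 3)*(w^2 + w - 6) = (w - 3)*(w - 2)*(w + 3)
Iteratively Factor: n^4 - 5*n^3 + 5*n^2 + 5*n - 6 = (n - 3)*(n^3 - 2*n^2 - n + 2) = (n - 3)*(n - 2)*(n^2 - 1) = (n - 3)*(n - 2)*(n - 1)*(n + 1)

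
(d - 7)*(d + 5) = d^2 - 2*d - 35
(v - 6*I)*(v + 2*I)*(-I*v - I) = -I*v^3 - 4*v^2 - I*v^2 - 4*v - 12*I*v - 12*I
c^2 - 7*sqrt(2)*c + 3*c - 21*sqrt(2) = (c + 3)*(c - 7*sqrt(2))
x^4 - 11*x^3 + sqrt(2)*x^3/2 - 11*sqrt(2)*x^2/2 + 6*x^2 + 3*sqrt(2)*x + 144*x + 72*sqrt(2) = (x - 8)*(x - 6)*(x + 3)*(x + sqrt(2)/2)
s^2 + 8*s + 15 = (s + 3)*(s + 5)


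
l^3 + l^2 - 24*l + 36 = (l - 3)*(l - 2)*(l + 6)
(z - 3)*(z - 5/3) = z^2 - 14*z/3 + 5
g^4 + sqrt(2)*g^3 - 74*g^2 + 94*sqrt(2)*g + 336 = (g - 4*sqrt(2))*(g - 3*sqrt(2))*(g + sqrt(2))*(g + 7*sqrt(2))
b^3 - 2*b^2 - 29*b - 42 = (b - 7)*(b + 2)*(b + 3)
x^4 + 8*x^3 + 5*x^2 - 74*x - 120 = (x - 3)*(x + 2)*(x + 4)*(x + 5)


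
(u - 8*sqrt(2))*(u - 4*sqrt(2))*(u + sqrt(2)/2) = u^3 - 23*sqrt(2)*u^2/2 + 52*u + 32*sqrt(2)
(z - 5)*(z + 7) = z^2 + 2*z - 35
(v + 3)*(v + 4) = v^2 + 7*v + 12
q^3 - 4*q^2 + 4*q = q*(q - 2)^2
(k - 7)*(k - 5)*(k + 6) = k^3 - 6*k^2 - 37*k + 210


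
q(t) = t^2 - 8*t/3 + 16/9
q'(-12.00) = -26.67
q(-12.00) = 177.78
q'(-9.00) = -20.67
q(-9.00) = 106.78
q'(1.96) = 1.25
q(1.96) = 0.39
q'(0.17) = -2.33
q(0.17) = 1.35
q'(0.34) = -1.99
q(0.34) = 0.99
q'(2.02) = 1.37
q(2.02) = 0.47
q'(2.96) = 3.25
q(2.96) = 2.65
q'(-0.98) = -4.63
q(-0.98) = 5.35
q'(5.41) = 8.15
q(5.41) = 16.62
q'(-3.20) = -9.07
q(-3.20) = 20.55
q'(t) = 2*t - 8/3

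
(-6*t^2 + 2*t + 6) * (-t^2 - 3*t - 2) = 6*t^4 + 16*t^3 - 22*t - 12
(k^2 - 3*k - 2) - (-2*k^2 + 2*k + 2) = 3*k^2 - 5*k - 4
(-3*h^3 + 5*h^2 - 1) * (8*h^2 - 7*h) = -24*h^5 + 61*h^4 - 35*h^3 - 8*h^2 + 7*h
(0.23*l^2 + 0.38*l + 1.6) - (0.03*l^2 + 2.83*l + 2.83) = 0.2*l^2 - 2.45*l - 1.23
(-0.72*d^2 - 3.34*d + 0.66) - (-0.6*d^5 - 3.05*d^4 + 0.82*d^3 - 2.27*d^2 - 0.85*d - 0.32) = 0.6*d^5 + 3.05*d^4 - 0.82*d^3 + 1.55*d^2 - 2.49*d + 0.98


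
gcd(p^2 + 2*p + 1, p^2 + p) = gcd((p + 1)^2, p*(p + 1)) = p + 1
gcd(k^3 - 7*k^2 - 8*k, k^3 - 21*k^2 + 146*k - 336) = k - 8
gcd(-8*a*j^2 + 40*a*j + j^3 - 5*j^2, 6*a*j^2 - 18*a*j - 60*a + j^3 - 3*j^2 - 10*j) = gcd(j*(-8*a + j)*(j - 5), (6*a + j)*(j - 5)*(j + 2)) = j - 5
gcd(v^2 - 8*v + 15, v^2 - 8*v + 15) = v^2 - 8*v + 15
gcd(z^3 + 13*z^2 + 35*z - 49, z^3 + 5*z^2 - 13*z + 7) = z^2 + 6*z - 7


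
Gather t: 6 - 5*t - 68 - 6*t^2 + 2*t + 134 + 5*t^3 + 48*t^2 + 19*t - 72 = 5*t^3 + 42*t^2 + 16*t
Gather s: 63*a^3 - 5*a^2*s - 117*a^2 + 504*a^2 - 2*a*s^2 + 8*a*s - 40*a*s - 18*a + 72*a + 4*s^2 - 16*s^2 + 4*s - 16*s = 63*a^3 + 387*a^2 + 54*a + s^2*(-2*a - 12) + s*(-5*a^2 - 32*a - 12)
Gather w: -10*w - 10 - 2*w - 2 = -12*w - 12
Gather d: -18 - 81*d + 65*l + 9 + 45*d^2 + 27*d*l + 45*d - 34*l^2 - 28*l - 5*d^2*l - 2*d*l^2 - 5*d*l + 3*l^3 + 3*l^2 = d^2*(45 - 5*l) + d*(-2*l^2 + 22*l - 36) + 3*l^3 - 31*l^2 + 37*l - 9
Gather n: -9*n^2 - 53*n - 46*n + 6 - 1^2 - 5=-9*n^2 - 99*n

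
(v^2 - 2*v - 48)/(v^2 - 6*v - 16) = (v + 6)/(v + 2)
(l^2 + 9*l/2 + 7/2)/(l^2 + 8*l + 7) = (l + 7/2)/(l + 7)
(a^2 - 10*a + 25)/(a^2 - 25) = (a - 5)/(a + 5)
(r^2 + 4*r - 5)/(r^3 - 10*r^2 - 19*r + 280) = (r - 1)/(r^2 - 15*r + 56)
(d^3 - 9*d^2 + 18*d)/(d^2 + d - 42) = d*(d - 3)/(d + 7)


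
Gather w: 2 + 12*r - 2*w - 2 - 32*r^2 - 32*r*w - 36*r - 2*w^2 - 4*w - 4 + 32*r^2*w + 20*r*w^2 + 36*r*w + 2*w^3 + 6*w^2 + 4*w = -32*r^2 - 24*r + 2*w^3 + w^2*(20*r + 4) + w*(32*r^2 + 4*r - 2) - 4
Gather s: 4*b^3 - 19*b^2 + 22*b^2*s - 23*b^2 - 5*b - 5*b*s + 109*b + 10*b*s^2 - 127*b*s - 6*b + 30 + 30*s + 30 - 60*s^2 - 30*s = 4*b^3 - 42*b^2 + 98*b + s^2*(10*b - 60) + s*(22*b^2 - 132*b) + 60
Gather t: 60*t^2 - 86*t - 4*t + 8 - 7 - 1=60*t^2 - 90*t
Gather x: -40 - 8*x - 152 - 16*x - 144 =-24*x - 336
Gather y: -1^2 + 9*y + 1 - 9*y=0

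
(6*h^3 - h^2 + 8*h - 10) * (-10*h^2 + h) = -60*h^5 + 16*h^4 - 81*h^3 + 108*h^2 - 10*h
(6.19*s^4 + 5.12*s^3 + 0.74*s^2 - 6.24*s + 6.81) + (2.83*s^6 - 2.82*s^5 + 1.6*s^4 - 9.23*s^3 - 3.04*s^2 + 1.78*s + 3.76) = 2.83*s^6 - 2.82*s^5 + 7.79*s^4 - 4.11*s^3 - 2.3*s^2 - 4.46*s + 10.57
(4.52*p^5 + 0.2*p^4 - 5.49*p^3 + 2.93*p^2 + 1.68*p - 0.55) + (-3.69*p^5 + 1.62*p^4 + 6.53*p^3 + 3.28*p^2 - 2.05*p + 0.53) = 0.83*p^5 + 1.82*p^4 + 1.04*p^3 + 6.21*p^2 - 0.37*p - 0.02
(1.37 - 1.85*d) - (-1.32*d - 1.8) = 3.17 - 0.53*d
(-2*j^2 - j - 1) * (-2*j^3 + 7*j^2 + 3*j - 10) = 4*j^5 - 12*j^4 - 11*j^3 + 10*j^2 + 7*j + 10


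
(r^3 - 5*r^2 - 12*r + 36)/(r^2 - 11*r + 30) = (r^2 + r - 6)/(r - 5)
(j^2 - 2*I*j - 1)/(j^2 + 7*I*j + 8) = (j - I)/(j + 8*I)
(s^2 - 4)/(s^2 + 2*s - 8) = (s + 2)/(s + 4)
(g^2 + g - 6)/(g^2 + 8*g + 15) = (g - 2)/(g + 5)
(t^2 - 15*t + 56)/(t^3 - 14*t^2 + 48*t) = (t - 7)/(t*(t - 6))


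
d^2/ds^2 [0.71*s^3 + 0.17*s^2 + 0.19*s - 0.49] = 4.26*s + 0.34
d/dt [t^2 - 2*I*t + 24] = 2*t - 2*I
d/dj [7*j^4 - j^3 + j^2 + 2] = j*(28*j^2 - 3*j + 2)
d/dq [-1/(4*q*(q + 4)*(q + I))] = (q*(q + 4) + q*(q + I) + (q + 4)*(q + I))/(4*q^2*(q + 4)^2*(q + I)^2)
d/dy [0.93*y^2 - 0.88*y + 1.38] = 1.86*y - 0.88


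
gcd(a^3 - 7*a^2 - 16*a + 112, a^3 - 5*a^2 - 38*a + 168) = a^2 - 11*a + 28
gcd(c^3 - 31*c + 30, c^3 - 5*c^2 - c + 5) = c^2 - 6*c + 5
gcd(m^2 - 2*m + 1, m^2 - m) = m - 1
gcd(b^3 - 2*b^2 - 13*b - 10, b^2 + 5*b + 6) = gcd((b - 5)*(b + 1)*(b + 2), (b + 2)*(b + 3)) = b + 2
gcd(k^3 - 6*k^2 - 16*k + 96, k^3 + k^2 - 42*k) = k - 6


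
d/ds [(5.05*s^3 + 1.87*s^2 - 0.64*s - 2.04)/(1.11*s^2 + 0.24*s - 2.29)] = (5.6055*s^4 + 2.424*s^3 - 33.5343*s^2 - 4.0358*s + 1.9552)/(1.2321*s^4 + 0.5328*s^3 - 5.0262*s^2 - 1.0992*s + 5.2441)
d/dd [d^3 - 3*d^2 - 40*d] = 3*d^2 - 6*d - 40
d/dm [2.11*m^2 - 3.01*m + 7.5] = 4.22*m - 3.01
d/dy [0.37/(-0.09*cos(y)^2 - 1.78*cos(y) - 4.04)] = -(0.0666*cos(y) + 0.6586)*sin(y)/(0.09*cos(y)^2 + 1.78*cos(y) + 4.04)^2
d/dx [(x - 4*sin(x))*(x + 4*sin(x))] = 2*x - 16*sin(2*x)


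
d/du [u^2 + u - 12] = 2*u + 1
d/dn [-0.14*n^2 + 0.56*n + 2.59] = 0.56 - 0.28*n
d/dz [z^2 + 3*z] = 2*z + 3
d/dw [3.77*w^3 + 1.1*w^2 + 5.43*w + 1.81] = 11.31*w^2 + 2.2*w + 5.43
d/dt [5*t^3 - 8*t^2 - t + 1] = 15*t^2 - 16*t - 1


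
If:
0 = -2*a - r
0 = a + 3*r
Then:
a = 0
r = 0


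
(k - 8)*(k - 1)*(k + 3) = k^3 - 6*k^2 - 19*k + 24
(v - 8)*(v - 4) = v^2 - 12*v + 32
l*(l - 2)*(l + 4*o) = l^3 + 4*l^2*o - 2*l^2 - 8*l*o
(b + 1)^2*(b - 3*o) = b^3 - 3*b^2*o + 2*b^2 - 6*b*o + b - 3*o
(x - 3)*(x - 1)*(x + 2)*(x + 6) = x^4 + 4*x^3 - 17*x^2 - 24*x + 36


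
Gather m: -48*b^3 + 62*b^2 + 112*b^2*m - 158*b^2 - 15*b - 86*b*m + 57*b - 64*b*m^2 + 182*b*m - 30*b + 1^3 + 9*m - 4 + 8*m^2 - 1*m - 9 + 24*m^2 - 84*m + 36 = -48*b^3 - 96*b^2 + 12*b + m^2*(32 - 64*b) + m*(112*b^2 + 96*b - 76) + 24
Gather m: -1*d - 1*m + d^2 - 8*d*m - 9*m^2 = d^2 - d - 9*m^2 + m*(-8*d - 1)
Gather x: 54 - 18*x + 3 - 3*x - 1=56 - 21*x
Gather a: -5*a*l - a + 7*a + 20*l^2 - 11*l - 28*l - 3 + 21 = a*(6 - 5*l) + 20*l^2 - 39*l + 18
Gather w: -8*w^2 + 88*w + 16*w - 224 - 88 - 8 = -8*w^2 + 104*w - 320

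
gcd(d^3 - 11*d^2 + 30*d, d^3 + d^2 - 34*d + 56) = 1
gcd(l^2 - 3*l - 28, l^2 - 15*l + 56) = l - 7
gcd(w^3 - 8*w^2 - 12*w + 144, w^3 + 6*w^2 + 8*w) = w + 4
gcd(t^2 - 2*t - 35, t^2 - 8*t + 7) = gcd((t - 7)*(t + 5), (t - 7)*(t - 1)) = t - 7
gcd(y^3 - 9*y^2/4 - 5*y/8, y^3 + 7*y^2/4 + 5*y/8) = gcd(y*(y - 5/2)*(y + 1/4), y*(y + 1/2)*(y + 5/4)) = y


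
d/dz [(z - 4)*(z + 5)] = 2*z + 1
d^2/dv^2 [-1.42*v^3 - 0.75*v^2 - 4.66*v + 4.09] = -8.52*v - 1.5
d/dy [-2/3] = 0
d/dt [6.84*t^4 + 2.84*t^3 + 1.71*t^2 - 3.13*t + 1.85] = 27.36*t^3 + 8.52*t^2 + 3.42*t - 3.13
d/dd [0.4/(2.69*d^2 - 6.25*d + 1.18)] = (2.5 - 2.152*d)/(2.69*d^2 - 6.25*d + 1.18)^2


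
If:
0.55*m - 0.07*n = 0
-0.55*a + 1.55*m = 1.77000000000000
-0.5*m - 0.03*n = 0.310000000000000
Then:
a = -4.41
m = -0.42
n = -3.31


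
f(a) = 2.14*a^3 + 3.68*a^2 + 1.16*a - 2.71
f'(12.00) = 1013.96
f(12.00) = 4239.05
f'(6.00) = 276.44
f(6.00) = 598.97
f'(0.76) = 10.46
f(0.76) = 1.24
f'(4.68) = 176.22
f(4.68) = 302.68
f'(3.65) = 113.55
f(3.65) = 154.61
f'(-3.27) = 45.74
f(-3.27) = -41.98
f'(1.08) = 16.60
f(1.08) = 5.53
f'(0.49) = 6.31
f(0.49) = -1.01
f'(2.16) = 47.01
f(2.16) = 38.53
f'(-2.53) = 23.63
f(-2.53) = -16.75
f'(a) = 6.42*a^2 + 7.36*a + 1.16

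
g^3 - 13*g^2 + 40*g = g*(g - 8)*(g - 5)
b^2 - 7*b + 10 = (b - 5)*(b - 2)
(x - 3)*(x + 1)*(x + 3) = x^3 + x^2 - 9*x - 9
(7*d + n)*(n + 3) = 7*d*n + 21*d + n^2 + 3*n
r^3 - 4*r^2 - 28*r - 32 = (r - 8)*(r + 2)^2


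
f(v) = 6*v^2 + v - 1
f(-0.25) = -0.88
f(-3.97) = 89.60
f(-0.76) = 1.71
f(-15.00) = 1334.00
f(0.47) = 0.80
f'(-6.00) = -71.00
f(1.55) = 14.96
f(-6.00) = 209.00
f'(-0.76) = -8.12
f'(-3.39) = -39.68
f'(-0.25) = -2.00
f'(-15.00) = -179.00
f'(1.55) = 19.60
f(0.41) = 0.42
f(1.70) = 18.04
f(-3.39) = 64.56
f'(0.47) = 6.64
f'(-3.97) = -46.64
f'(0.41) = 5.92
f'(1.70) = 21.40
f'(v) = 12*v + 1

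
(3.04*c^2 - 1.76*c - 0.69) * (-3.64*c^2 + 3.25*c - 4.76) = -11.0656*c^4 + 16.2864*c^3 - 17.6788*c^2 + 6.1351*c + 3.2844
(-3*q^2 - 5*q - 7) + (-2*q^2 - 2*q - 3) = -5*q^2 - 7*q - 10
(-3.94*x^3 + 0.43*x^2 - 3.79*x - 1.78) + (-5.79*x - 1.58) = -3.94*x^3 + 0.43*x^2 - 9.58*x - 3.36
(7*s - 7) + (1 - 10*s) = -3*s - 6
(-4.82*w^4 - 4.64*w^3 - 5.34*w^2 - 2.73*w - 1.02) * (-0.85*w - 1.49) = 4.097*w^5 + 11.1258*w^4 + 11.4526*w^3 + 10.2771*w^2 + 4.9347*w + 1.5198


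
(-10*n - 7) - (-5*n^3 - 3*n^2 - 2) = 5*n^3 + 3*n^2 - 10*n - 5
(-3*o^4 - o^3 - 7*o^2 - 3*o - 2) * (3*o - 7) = -9*o^5 + 18*o^4 - 14*o^3 + 40*o^2 + 15*o + 14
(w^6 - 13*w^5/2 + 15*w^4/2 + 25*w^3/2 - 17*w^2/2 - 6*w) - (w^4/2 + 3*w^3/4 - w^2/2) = w^6 - 13*w^5/2 + 7*w^4 + 47*w^3/4 - 8*w^2 - 6*w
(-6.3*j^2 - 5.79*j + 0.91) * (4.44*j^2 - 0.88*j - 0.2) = -27.972*j^4 - 20.1636*j^3 + 10.3956*j^2 + 0.3572*j - 0.182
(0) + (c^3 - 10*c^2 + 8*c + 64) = c^3 - 10*c^2 + 8*c + 64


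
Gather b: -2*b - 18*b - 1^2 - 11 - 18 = -20*b - 30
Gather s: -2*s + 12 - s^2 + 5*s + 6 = -s^2 + 3*s + 18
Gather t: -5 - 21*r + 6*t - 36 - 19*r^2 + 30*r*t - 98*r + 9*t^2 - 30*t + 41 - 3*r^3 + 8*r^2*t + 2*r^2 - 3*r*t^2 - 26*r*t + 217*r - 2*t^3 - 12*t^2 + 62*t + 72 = -3*r^3 - 17*r^2 + 98*r - 2*t^3 + t^2*(-3*r - 3) + t*(8*r^2 + 4*r + 38) + 72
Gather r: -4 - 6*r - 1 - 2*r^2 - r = -2*r^2 - 7*r - 5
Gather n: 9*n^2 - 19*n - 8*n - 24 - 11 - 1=9*n^2 - 27*n - 36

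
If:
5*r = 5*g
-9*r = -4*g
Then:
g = 0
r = 0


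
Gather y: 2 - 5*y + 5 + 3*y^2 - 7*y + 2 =3*y^2 - 12*y + 9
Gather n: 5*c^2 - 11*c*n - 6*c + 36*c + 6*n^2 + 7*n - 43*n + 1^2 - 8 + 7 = 5*c^2 + 30*c + 6*n^2 + n*(-11*c - 36)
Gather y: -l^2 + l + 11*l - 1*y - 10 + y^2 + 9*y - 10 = -l^2 + 12*l + y^2 + 8*y - 20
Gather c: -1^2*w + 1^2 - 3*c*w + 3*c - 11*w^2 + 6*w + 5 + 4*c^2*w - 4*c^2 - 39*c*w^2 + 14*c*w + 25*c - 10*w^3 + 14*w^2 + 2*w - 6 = c^2*(4*w - 4) + c*(-39*w^2 + 11*w + 28) - 10*w^3 + 3*w^2 + 7*w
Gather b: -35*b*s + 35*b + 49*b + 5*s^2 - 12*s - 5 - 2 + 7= b*(84 - 35*s) + 5*s^2 - 12*s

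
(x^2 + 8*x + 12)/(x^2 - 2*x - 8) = (x + 6)/(x - 4)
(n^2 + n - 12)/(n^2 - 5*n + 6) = (n + 4)/(n - 2)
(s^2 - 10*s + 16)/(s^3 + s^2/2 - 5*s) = 2*(s - 8)/(s*(2*s + 5))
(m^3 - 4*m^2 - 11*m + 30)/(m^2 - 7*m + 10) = m + 3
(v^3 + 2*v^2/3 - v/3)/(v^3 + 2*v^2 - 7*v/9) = 3*(v + 1)/(3*v + 7)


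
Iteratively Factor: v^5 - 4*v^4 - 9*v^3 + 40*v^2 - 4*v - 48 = (v + 1)*(v^4 - 5*v^3 - 4*v^2 + 44*v - 48) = (v + 1)*(v + 3)*(v^3 - 8*v^2 + 20*v - 16) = (v - 2)*(v + 1)*(v + 3)*(v^2 - 6*v + 8) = (v - 4)*(v - 2)*(v + 1)*(v + 3)*(v - 2)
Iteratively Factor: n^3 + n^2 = (n + 1)*(n^2) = n*(n + 1)*(n)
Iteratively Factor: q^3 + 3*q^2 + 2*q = (q + 1)*(q^2 + 2*q) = q*(q + 1)*(q + 2)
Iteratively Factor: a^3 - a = (a - 1)*(a^2 + a) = (a - 1)*(a + 1)*(a)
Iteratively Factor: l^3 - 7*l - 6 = (l + 2)*(l^2 - 2*l - 3) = (l - 3)*(l + 2)*(l + 1)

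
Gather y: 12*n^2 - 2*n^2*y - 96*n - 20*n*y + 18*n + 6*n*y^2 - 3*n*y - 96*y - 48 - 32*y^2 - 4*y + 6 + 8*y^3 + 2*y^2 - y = 12*n^2 - 78*n + 8*y^3 + y^2*(6*n - 30) + y*(-2*n^2 - 23*n - 101) - 42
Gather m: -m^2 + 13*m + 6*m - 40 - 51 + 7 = -m^2 + 19*m - 84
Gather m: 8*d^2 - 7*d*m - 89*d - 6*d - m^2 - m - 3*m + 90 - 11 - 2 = 8*d^2 - 95*d - m^2 + m*(-7*d - 4) + 77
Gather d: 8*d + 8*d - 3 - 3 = 16*d - 6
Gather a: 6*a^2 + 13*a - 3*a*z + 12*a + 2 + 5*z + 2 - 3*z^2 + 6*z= 6*a^2 + a*(25 - 3*z) - 3*z^2 + 11*z + 4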